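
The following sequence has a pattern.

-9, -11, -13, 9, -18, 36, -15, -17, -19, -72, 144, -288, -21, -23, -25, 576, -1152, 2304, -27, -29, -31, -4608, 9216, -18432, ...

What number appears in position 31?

-39

Positions follow the repeating pattern AAABBB; grouping by letter gives 2 tracks.
Subsequence A is -9, -11, -13, -15, -17, -19, -21, -23, -25, -27, -29, -31, which is arithmetic with common difference −2.
Subsequence B is 9, -18, 36, -72, 144, -288, 576, -1152, 2304, -4608, 9216, -18432, which is a geometric progression (common ratio -2).
The 31st slot belongs to subsequence A; its 16th term is -39.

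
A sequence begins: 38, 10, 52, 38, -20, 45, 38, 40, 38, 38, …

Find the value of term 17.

-320

Read the sequence 3 terms at a time; column i is its own pattern.
Track A is 38, 38, 38, 38, which is constant 38.
Track B is 10, -20, 40, which is geometric, ×-2 each step.
Track C is 52, 45, 38, which is arithmetic, step −7.
The 17th slot belongs to track B; its 6th term is -320.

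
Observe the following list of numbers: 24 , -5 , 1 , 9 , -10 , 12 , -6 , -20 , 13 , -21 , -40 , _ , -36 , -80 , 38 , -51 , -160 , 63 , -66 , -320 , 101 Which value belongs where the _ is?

25

The terms cycle through 3 interleaved subsequences.
Track A: 24, 9, -6, -21, -36, -51, -66. Linear: a_n = 39 − 15·n.
Track B: -5, -10, -20, -40, -80, -160, -320. Multiplying by 2 each time.
Track C: 1, 12, 13, ?, 38, 63, 101. Each term equals the sum of the previous two.
The gap is track C's term 4; the rule gives 25.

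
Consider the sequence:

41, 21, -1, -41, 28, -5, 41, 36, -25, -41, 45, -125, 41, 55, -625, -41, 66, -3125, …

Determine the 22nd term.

Split by position mod 3 into 3 tracks.
Stream A: 41, -41, 41, -41, 41, -41. Oscillating between 41 and -41.
Stream B: 21, 28, 36, 45, 55, 66. The triangular numbers T_6, T_7, ….
Stream C: -1, -5, -25, -125, -625, -3125. A geometric progression (common ratio 5).
Term 22 comes from stream A (its 8th entry): -41.

-41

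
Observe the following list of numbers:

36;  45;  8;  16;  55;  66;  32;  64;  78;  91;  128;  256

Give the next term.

Positions follow the repeating pattern AABB; grouping by letter gives 2 tracks.
Track A: 36, 45, 55, 66, 78, 91 (the triangular numbers T_8, T_9, …).
Track B: 8, 16, 32, 64, 128, 256 (successive powers of 2).
The 13th slot belongs to track A; its 7th term is 105.

105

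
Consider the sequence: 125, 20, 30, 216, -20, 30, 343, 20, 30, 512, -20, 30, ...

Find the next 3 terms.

Taking every 3rd term gives 3 separate tracks.
Track A: 125, 216, 343, 512. The cubes 5³, 6³, 7³, ….
Track B: 20, -20, 20, -20. Oscillating between 20 and -20.
Track C: 30, 30, 30, 30. Constant 30.
The 13th slot belongs to track A; its 5th term is 729.
Position 14 falls in track B as its term 5, giving 20.
The 15th slot belongs to track C; its 5th term is 30.

729, 20, 30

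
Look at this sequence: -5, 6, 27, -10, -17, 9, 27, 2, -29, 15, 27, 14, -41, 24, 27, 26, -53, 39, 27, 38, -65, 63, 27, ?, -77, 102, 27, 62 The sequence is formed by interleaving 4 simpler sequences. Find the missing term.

Split by position mod 4 into 4 tracks.
Track A: -5, -17, -29, -41, -53, -65, -77 — linear: a_n = 7 − 12·n.
Track B: 6, 9, 15, 24, 39, 63, 102 — Fibonacci-style (each term is the sum of the two before it).
Track C: 27, 27, 27, 27, 27, 27, 27 — always 27.
Track D: -10, 2, 14, 26, 38, ?, 62 — linear: a_n = -22 + 12·n.
Track D's pattern makes the blank 50.

50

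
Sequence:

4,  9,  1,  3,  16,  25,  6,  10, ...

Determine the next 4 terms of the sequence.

36, 49, 15, 21

Positions follow the repeating pattern AABB; grouping by letter gives 2 tracks.
Track A is 4, 9, 16, 25, which is perfect squares starting at 2².
Track B is 1, 3, 6, 10, which is triangular numbers starting at T_1.
The 9th slot belongs to track A; its 5th term is 36.
Position 10 → track A, term 6 = 49.
The 11th slot belongs to track B; its 5th term is 15.
The 12th slot belongs to track B; its 6th term is 21.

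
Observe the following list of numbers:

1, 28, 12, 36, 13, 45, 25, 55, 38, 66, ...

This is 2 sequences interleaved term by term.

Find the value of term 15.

164

Taking every 2nd term gives 2 separate tracks.
Stream A: 1, 12, 13, 25, 38 — each term equals the sum of the previous two.
Stream B: 28, 36, 45, 55, 66 — the triangular numbers T_7, T_8, ….
Term 15 comes from stream A (its 8th entry): 164.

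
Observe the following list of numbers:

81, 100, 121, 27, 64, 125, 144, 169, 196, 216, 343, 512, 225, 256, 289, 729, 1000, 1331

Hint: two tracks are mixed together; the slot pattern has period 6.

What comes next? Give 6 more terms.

Reading positions in blocks of 6 reveals the pattern AAABBB — 2 tracks woven together.
Track A: 81, 100, 121, 144, 169, 196, 225, 256, 289 — perfect squares starting at 9².
Track B: 27, 64, 125, 216, 343, 512, 729, 1000, 1331 — consecutive cubes n³ from n = 3.
Position 19 falls in track A as its term 10, giving 324.
The 20th slot belongs to track A; its 11th term is 361.
Position 21 falls in track A as its term 12, giving 400.
Term 22 comes from track B (its 10th entry): 1728.
Position 23 falls in track B as its term 11, giving 2197.
Position 24 → track B, term 12 = 2744.

324, 361, 400, 1728, 2197, 2744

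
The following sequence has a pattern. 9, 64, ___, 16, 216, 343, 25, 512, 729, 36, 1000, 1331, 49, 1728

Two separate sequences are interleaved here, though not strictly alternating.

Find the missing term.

The slot pattern repeats as ABB (period 3), so there are 2 interleaved tracks.
Stream A: 9, 16, 25, 36, 49. The squares 3², 4², 5², ….
Stream B: 64, ?, 216, 343, 512, 729, 1000, 1331, 1728. The cubes 4³, 5³, 6³, ….
So the missing entry in stream B is 125.

125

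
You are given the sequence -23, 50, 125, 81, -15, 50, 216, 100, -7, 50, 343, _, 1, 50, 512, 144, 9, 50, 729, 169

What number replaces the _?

121

Read the sequence 4 terms at a time; column i is its own pattern.
Track A is -23, -15, -7, 1, 9, which is linear: a_n = -31 + 8·n.
Track B is 50, 50, 50, 50, 50, which is always 50.
Track C is 125, 216, 343, 512, 729, which is perfect cubes starting at 5³.
Track D is 81, 100, ?, 144, 169, which is perfect squares starting at 9².
The gap is track D's term 3; the rule gives 121.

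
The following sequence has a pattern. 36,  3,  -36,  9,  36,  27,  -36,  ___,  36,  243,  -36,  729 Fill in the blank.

The terms cycle through 2 interleaved subsequences.
Track A = 36, -36, 36, -36, 36, -36: alternating ±36.
Track B = 3, 9, 27, ?, 243, 729: multiplying by 3 each time.
Filling track B at index 4 by its rule yields 81.

81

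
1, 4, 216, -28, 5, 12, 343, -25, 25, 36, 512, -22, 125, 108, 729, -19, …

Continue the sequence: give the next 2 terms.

625, 324

Split by position mod 4 into 4 tracks.
Stream A: 1, 5, 25, 125. Powers 5^0, 5^1, 5^2, ….
Stream B: 4, 12, 36, 108. A geometric progression (common ratio 3).
Stream C: 216, 343, 512, 729. Consecutive cubes n³ from n = 6.
Stream D: -28, -25, -22, -19. Adding 3 each time.
Term 17 comes from stream A (its 5th entry): 625.
Term 18 comes from stream B (its 5th entry): 324.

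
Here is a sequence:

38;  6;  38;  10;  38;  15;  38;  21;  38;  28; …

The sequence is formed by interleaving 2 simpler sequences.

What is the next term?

Taking every 2nd term gives 2 separate tracks.
Subsequence A: 38, 38, 38, 38, 38. Always 38.
Subsequence B: 6, 10, 15, 21, 28. Triangular numbers starting at T_3.
The 11th slot belongs to subsequence A; its 6th term is 38.

38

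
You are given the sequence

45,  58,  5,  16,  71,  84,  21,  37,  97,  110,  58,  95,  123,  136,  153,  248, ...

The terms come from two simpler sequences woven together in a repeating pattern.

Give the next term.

149

Reading positions in blocks of 4 reveals the pattern AABB — 2 tracks woven together.
Stream A: 45, 58, 71, 84, 97, 110, 123, 136 (linear: a_n = 32 + 13·n).
Stream B: 5, 16, 21, 37, 58, 95, 153, 248 (each term equals the sum of the previous two).
The 17th slot belongs to stream A; its 9th term is 149.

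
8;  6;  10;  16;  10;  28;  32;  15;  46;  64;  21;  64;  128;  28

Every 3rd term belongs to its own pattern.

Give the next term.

Read the sequence 3 terms at a time; column i is its own pattern.
Track A is 8, 16, 32, 64, 128, which is powers of 2.
Track B is 6, 10, 15, 21, 28, which is the triangular numbers T_3, T_4, ….
Track C is 10, 28, 46, 64, which is arithmetic, step +18.
Term 15 comes from track C (its 5th entry): 82.

82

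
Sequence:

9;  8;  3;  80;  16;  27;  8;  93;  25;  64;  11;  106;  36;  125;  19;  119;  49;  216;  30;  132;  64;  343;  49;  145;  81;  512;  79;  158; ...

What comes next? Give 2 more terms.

100, 729

Read the sequence 4 terms at a time; column i is its own pattern.
Track A: 9, 16, 25, 36, 49, 64, 81 — the squares 3², 4², 5², ….
Track B: 8, 27, 64, 125, 216, 343, 512 — consecutive cubes n³ from n = 2.
Track C: 3, 8, 11, 19, 30, 49, 79 — Fibonacci-style (each term is the sum of the two before it).
Track D: 80, 93, 106, 119, 132, 145, 158 — arithmetic, step +13.
Position 29 → track A, term 8 = 100.
Term 30 comes from track B (its 8th entry): 729.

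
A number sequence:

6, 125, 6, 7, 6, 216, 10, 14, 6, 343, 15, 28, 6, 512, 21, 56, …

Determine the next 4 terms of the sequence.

Split by position mod 4 into 4 tracks.
Stream A: 6, 6, 6, 6 — constant 6.
Stream B: 125, 216, 343, 512 — perfect cubes starting at 5³.
Stream C: 6, 10, 15, 21 — triangular numbers starting at T_3.
Stream D: 7, 14, 28, 56 — geometric with ratio 2.
Position 17 falls in stream A as its term 5, giving 6.
The 18th slot belongs to stream B; its 5th term is 729.
Term 19 comes from stream C (its 5th entry): 28.
Position 20 → stream D, term 5 = 112.

6, 729, 28, 112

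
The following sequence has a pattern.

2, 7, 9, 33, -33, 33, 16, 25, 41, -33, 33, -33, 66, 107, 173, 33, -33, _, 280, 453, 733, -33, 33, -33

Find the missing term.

Reading positions in blocks of 6 reveals the pattern AAABBB — 2 tracks woven together.
Subsequence A is 2, 7, 9, 16, 25, 41, 66, 107, 173, 280, 453, 733, which is each term equals the sum of the previous two.
Subsequence B is 33, -33, 33, -33, 33, -33, 33, -33, ?, -33, 33, -33, which is alternating ±33.
Filling subsequence B at index 9 by its rule yields 33.

33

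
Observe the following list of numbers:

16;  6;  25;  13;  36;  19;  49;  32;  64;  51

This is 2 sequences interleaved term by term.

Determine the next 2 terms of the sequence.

81, 83

Positions 1, 3, 5, … form one subsequence and positions 2, 4, 6, … form another.
Stream A: 16, 25, 36, 49, 64 (the squares 4², 5², 6², …).
Stream B: 6, 13, 19, 32, 51 (a Fibonacci-like recurrence a_n = a_{n-1} + a_{n-2}).
Position 11 → stream A, term 6 = 81.
The 12th slot belongs to stream B; its 6th term is 83.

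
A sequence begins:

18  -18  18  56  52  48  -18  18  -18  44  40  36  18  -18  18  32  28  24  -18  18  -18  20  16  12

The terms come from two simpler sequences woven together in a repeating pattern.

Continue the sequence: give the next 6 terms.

The slot pattern repeats as AAABBB (period 6), so there are 2 interleaved tracks.
Stream A: 18, -18, 18, -18, 18, -18, 18, -18, 18, -18, 18, -18 — alternating ±18.
Stream B: 56, 52, 48, 44, 40, 36, 32, 28, 24, 20, 16, 12 — subtracting 4 each time.
Position 25 falls in stream A as its term 13, giving 18.
Term 26 comes from stream A (its 14th entry): -18.
Term 27 comes from stream A (its 15th entry): 18.
Term 28 comes from stream B (its 13th entry): 8.
Position 29 falls in stream B as its term 14, giving 4.
Term 30 comes from stream B (its 15th entry): 0.

18, -18, 18, 8, 4, 0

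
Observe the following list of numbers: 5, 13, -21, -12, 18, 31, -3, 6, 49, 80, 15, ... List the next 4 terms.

24, 129, 209, 33

Positions follow the repeating pattern AABB; grouping by letter gives 2 tracks.
Stream A: 5, 13, 18, 31, 49, 80 — each term equals the sum of the previous two.
Stream B: -21, -12, -3, 6, 15 — adding 9 each time.
Position 12 → stream B, term 6 = 24.
Position 13 → stream A, term 7 = 129.
Position 14 falls in stream A as its term 8, giving 209.
The 15th slot belongs to stream B; its 7th term is 33.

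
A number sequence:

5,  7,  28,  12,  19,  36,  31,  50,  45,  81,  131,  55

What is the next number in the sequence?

212

Reading positions in blocks of 3 reveals the pattern AAB — 2 tracks woven together.
Stream A is 5, 7, 12, 19, 31, 50, 81, 131, which is Fibonacci-style (each term is the sum of the two before it).
Stream B is 28, 36, 45, 55, which is triangular numbers starting at T_7.
Position 13 falls in stream A as its term 9, giving 212.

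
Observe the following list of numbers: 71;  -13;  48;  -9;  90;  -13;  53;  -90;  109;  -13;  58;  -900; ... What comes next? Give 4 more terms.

Split by position mod 4: positions 1, 5, 9, … form one track, and each other residue class forms its own.
Subsequence A: 71, 90, 109. Linear: a_n = 52 + 19·n.
Subsequence B: -13, -13, -13. The constant sequence -13.
Subsequence C: 48, 53, 58. Linear: a_n = 43 + 5·n.
Subsequence D: -9, -90, -900. Geometric with ratio 10.
Position 13 → subsequence A, term 4 = 128.
Term 14 comes from subsequence B (its 4th entry): -13.
Position 15 falls in subsequence C as its term 4, giving 63.
Term 16 comes from subsequence D (its 4th entry): -9000.

128, -13, 63, -9000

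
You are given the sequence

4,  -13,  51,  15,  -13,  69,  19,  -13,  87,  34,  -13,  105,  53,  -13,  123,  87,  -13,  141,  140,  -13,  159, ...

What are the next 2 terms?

The terms cycle through 3 interleaved subsequences.
Track A is 4, 15, 19, 34, 53, 87, 140, which is a Fibonacci-like recurrence a_n = a_{n-1} + a_{n-2}.
Track B is -13, -13, -13, -13, -13, -13, -13, which is constant -13.
Track C is 51, 69, 87, 105, 123, 141, 159, which is linear: a_n = 33 + 18·n.
Term 22 comes from track A (its 8th entry): 227.
The 23rd slot belongs to track B; its 8th term is -13.

227, -13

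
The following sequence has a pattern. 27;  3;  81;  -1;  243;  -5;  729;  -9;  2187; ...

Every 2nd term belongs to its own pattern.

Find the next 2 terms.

Taking every 2nd term gives 2 separate tracks.
Subsequence A: 27, 81, 243, 729, 2187 — successive powers of 3.
Subsequence B: 3, -1, -5, -9 — arithmetic with common difference −4.
Position 10 falls in subsequence B as its term 5, giving -13.
Position 11 → subsequence A, term 6 = 6561.

-13, 6561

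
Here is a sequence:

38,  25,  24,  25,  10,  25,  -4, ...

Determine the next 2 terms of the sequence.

25, -18

Taking every 2nd term gives 2 separate tracks.
Track A is 38, 24, 10, -4, which is arithmetic with common difference −14.
Track B is 25, 25, 25, which is always 25.
Position 8 falls in track B as its term 4, giving 25.
The 9th slot belongs to track A; its 5th term is -18.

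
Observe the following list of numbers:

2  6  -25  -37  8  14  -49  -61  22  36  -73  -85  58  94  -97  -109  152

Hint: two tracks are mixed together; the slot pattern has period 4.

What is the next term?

246

Positions follow the repeating pattern AABB; grouping by letter gives 2 tracks.
Subsequence A = 2, 6, 8, 14, 22, 36, 58, 94, 152: Fibonacci-style (each term is the sum of the two before it).
Subsequence B = -25, -37, -49, -61, -73, -85, -97, -109: linear: a_n = -13 − 12·n.
Position 18 falls in subsequence A as its term 10, giving 246.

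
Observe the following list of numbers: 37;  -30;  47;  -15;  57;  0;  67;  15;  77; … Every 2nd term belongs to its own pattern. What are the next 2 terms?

Taking every 2nd term gives 2 separate tracks.
Track A: 37, 47, 57, 67, 77. Arithmetic with common difference +10.
Track B: -30, -15, 0, 15. Arithmetic, step +15.
The 10th slot belongs to track B; its 5th term is 30.
Position 11 → track A, term 6 = 87.

30, 87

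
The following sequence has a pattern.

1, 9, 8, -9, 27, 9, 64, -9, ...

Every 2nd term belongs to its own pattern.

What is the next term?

The terms cycle through 2 interleaved subsequences.
Track A: 1, 8, 27, 64 — consecutive cubes n³ from n = 1.
Track B: 9, -9, 9, -9 — oscillating between 9 and -9.
The 9th slot belongs to track A; its 5th term is 125.

125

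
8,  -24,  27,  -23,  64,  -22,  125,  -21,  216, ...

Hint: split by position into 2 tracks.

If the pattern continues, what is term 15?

729

Taking every 2nd term gives 2 separate tracks.
Subsequence A: 8, 27, 64, 125, 216 — the cubes 2³, 3³, 4³, ….
Subsequence B: -24, -23, -22, -21 — arithmetic with common difference +1.
Term 15 comes from subsequence A (its 8th entry): 729.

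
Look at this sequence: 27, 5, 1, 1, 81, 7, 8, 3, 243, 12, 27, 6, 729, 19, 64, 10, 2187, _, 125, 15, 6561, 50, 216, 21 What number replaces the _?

The terms cycle through 4 interleaved subsequences.
Track A: 27, 81, 243, 729, 2187, 6561 — successive powers of 3.
Track B: 5, 7, 12, 19, ?, 50 — Fibonacci-style (each term is the sum of the two before it).
Track C: 1, 8, 27, 64, 125, 216 — the cubes 1³, 2³, 3³, ….
Track D: 1, 3, 6, 10, 15, 21 — triangular numbers starting at T_1.
The gap is track B's term 5; the rule gives 31.

31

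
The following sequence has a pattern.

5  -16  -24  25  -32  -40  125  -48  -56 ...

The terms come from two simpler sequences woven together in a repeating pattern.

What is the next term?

The slot pattern repeats as ABB (period 3), so there are 2 interleaved tracks.
Track A = 5, 25, 125: successive powers of 5.
Track B = -16, -24, -32, -40, -48, -56: linear: a_n = -8 − 8·n.
Position 10 falls in track A as its term 4, giving 625.

625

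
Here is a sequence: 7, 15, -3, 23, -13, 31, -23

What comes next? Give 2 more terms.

Positions 1, 3, 5, … form one subsequence and positions 2, 4, 6, … form another.
Stream A is 7, -3, -13, -23, which is subtracting 10 each time.
Stream B is 15, 23, 31, which is adding 8 each time.
Term 8 comes from stream B (its 4th entry): 39.
Position 9 falls in stream A as its term 5, giving -33.

39, -33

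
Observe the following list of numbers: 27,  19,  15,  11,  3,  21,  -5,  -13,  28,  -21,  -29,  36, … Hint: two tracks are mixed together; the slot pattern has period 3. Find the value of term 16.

-53

Positions follow the repeating pattern AAB; grouping by letter gives 2 tracks.
Track A is 27, 19, 11, 3, -5, -13, -21, -29, which is linear: a_n = 35 − 8·n.
Track B is 15, 21, 28, 36, which is triangular numbers n(n+1)/2 for n = 5, 6, ….
The 16th slot belongs to track A; its 11th term is -53.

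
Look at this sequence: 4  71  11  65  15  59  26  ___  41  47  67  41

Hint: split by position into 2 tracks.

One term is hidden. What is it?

Split by position mod 2 into 2 tracks.
Subsequence A: 4, 11, 15, 26, 41, 67 — a Fibonacci-like recurrence a_n = a_{n-1} + a_{n-2}.
Subsequence B: 71, 65, 59, ?, 47, 41 — arithmetic, step −6.
The gap is subsequence B's term 4; the rule gives 53.

53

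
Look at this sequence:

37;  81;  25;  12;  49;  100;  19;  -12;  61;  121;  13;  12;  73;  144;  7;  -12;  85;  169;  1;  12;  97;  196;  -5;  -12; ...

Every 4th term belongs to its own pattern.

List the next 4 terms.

109, 225, -11, 12

The terms cycle through 4 interleaved subsequences.
Track A is 37, 49, 61, 73, 85, 97, which is adding 12 each time.
Track B is 81, 100, 121, 144, 169, 196, which is consecutive squares n² from n = 9.
Track C is 25, 19, 13, 7, 1, -5, which is subtracting 6 each time.
Track D is 12, -12, 12, -12, 12, -12, which is the oscillation 12·(−1)^(n+1).
Position 25 → track A, term 7 = 109.
Term 26 comes from track B (its 7th entry): 225.
Position 27 → track C, term 7 = -11.
Position 28 falls in track D as its term 7, giving 12.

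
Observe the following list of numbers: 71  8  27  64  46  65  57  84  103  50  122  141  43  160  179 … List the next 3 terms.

36, 198, 217

The slot pattern repeats as ABB (period 3), so there are 2 interleaved tracks.
Track A: 71, 64, 57, 50, 43. Subtracting 7 each time.
Track B: 8, 27, 46, 65, 84, 103, 122, 141, 160, 179. Linear: a_n = -11 + 19·n.
Term 16 comes from track A (its 6th entry): 36.
Term 17 comes from track B (its 11th entry): 198.
The 18th slot belongs to track B; its 12th term is 217.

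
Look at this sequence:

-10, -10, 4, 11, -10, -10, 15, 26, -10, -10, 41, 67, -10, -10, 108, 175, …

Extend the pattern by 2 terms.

-10, -10

Reading positions in blocks of 4 reveals the pattern AABB — 2 tracks woven together.
Track A: -10, -10, -10, -10, -10, -10, -10, -10 (the constant sequence -10).
Track B: 4, 11, 15, 26, 41, 67, 108, 175 (Fibonacci-style (each term is the sum of the two before it)).
The 17th slot belongs to track A; its 9th term is -10.
The 18th slot belongs to track A; its 10th term is -10.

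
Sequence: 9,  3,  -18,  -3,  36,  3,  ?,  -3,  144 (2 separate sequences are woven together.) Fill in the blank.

Taking every 2nd term gives 2 separate tracks.
Stream A: 9, -18, 36, ?, 144 — geometric with ratio -2.
Stream B: 3, -3, 3, -3 — the oscillation 3·(−1)^(n+1).
Filling stream A at index 4 by its rule yields -72.

-72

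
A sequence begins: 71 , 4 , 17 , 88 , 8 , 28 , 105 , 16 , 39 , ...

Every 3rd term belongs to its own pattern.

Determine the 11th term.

Taking every 3rd term gives 3 separate tracks.
Track A = 71, 88, 105: arithmetic, step +17.
Track B = 4, 8, 16: powers of 2.
Track C = 17, 28, 39: adding 11 each time.
Term 11 comes from track B (its 4th entry): 32.

32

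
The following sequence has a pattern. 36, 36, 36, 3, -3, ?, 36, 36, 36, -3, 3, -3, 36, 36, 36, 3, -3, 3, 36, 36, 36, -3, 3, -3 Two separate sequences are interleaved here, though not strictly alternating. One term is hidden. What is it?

3

Positions follow the repeating pattern AAABBB; grouping by letter gives 2 tracks.
Track A = 36, 36, 36, 36, 36, 36, 36, 36, 36, 36, 36, 36: always 36.
Track B = 3, -3, ?, -3, 3, -3, 3, -3, 3, -3, 3, -3: alternating ±3.
So the missing entry in track B is 3.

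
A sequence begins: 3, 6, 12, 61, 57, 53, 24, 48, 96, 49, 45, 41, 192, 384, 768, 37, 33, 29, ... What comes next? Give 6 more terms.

1536, 3072, 6144, 25, 21, 17

Positions follow the repeating pattern AAABBB; grouping by letter gives 2 tracks.
Stream A: 3, 6, 12, 24, 48, 96, 192, 384, 768 (geometric with ratio 2).
Stream B: 61, 57, 53, 49, 45, 41, 37, 33, 29 (linear: a_n = 65 − 4·n).
Position 19 → stream A, term 10 = 1536.
The 20th slot belongs to stream A; its 11th term is 3072.
Position 21 falls in stream A as its term 12, giving 6144.
Position 22 falls in stream B as its term 10, giving 25.
The 23rd slot belongs to stream B; its 11th term is 21.
The 24th slot belongs to stream B; its 12th term is 17.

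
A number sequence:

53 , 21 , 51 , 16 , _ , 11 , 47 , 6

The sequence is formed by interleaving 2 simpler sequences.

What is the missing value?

49

Positions 1, 3, 5, … form one subsequence and positions 2, 4, 6, … form another.
Track A: 53, 51, ?, 47 — arithmetic with common difference −2.
Track B: 21, 16, 11, 6 — subtracting 5 each time.
So the missing entry in track A is 49.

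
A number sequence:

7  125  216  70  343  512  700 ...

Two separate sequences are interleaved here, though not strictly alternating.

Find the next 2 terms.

Positions follow the repeating pattern ABB; grouping by letter gives 2 tracks.
Stream A = 7, 70, 700: geometric, ×10 each step.
Stream B = 125, 216, 343, 512: perfect cubes starting at 5³.
Position 8 → stream B, term 5 = 729.
Position 9 → stream B, term 6 = 1000.

729, 1000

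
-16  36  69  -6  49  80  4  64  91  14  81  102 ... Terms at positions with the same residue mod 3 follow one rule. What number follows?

24

Taking every 3rd term gives 3 separate tracks.
Track A = -16, -6, 4, 14: arithmetic, step +10.
Track B = 36, 49, 64, 81: consecutive squares n² from n = 6.
Track C = 69, 80, 91, 102: linear: a_n = 58 + 11·n.
Position 13 falls in track A as its term 5, giving 24.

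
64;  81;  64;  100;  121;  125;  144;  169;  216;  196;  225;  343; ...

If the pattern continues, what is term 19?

400

Positions follow the repeating pattern AAB; grouping by letter gives 2 tracks.
Track A: 64, 81, 100, 121, 144, 169, 196, 225 — the squares 8², 9², 10², ….
Track B: 64, 125, 216, 343 — consecutive cubes n³ from n = 4.
The 19th slot belongs to track A; its 13th term is 400.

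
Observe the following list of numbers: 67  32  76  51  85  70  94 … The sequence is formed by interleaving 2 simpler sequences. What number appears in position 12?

127

Positions 1, 3, 5, … form one subsequence and positions 2, 4, 6, … form another.
Track A: 67, 76, 85, 94 — arithmetic with common difference +9.
Track B: 32, 51, 70 — adding 19 each time.
Term 12 comes from track B (its 6th entry): 127.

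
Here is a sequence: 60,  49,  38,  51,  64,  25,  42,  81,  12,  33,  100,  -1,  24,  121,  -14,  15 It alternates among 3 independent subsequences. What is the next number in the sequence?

144

The terms cycle through 3 interleaved subsequences.
Track A = 60, 51, 42, 33, 24, 15: linear: a_n = 69 − 9·n.
Track B = 49, 64, 81, 100, 121: perfect squares starting at 7².
Track C = 38, 25, 12, -1, -14: arithmetic with common difference −13.
Term 17 comes from track B (its 6th entry): 144.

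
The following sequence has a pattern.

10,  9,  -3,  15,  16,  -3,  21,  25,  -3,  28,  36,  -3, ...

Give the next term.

36

Split by position mod 3 into 3 tracks.
Subsequence A: 10, 15, 21, 28 — triangular numbers n(n+1)/2 for n = 4, 5, ….
Subsequence B: 9, 16, 25, 36 — consecutive squares n² from n = 3.
Subsequence C: -3, -3, -3, -3 — the constant sequence -3.
Term 13 comes from subsequence A (its 5th entry): 36.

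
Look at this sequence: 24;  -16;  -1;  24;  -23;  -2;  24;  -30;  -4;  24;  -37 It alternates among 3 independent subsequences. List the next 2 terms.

Split by position mod 3: positions 1, 4, 7, … form one track, and each other residue class forms its own.
Track A: 24, 24, 24, 24 (the constant sequence 24).
Track B: -16, -23, -30, -37 (arithmetic, step −7).
Track C: -1, -2, -4 (multiplying by 2 each time).
Term 12 comes from track C (its 4th entry): -8.
The 13th slot belongs to track A; its 5th term is 24.

-8, 24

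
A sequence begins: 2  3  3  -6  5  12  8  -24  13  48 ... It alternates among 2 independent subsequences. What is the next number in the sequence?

21

Split by position mod 2 into 2 tracks.
Stream A: 2, 3, 5, 8, 13 — each term equals the sum of the previous two.
Stream B: 3, -6, 12, -24, 48 — multiplying by -2 each time.
Position 11 falls in stream A as its term 6, giving 21.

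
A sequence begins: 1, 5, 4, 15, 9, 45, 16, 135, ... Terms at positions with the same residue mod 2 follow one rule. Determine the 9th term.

25

Positions 1, 3, 5, … form one subsequence and positions 2, 4, 6, … form another.
Subsequence A = 1, 4, 9, 16: consecutive squares n² from n = 1.
Subsequence B = 5, 15, 45, 135: multiplying by 3 each time.
Position 9 falls in subsequence A as its term 5, giving 25.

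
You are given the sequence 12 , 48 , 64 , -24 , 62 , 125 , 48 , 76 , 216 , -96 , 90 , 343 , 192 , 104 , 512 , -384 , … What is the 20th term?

132

Split by position mod 3 into 3 tracks.
Track A = 12, -24, 48, -96, 192, -384: geometric with ratio -2.
Track B = 48, 62, 76, 90, 104: arithmetic with common difference +14.
Track C = 64, 125, 216, 343, 512: the cubes 4³, 5³, 6³, ….
Position 20 falls in track B as its term 7, giving 132.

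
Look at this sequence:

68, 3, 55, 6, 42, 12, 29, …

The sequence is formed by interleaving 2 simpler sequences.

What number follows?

Split by position mod 2 into 2 tracks.
Track A is 68, 55, 42, 29, which is linear: a_n = 81 − 13·n.
Track B is 3, 6, 12, which is a geometric progression (common ratio 2).
The 8th slot belongs to track B; its 4th term is 24.

24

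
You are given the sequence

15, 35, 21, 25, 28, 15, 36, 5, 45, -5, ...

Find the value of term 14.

Odd-indexed and even-indexed terms follow separate rules.
Stream A: 15, 21, 28, 36, 45 — triangular numbers starting at T_5.
Stream B: 35, 25, 15, 5, -5 — arithmetic with common difference −10.
Position 14 falls in stream B as its term 7, giving -25.

-25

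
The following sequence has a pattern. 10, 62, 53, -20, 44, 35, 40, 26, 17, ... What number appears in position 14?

Reading positions in blocks of 3 reveals the pattern ABB — 2 tracks woven together.
Track A = 10, -20, 40: geometric with ratio -2.
Track B = 62, 53, 44, 35, 26, 17: arithmetic with common difference −9.
The 14th slot belongs to track B; its 9th term is -10.

-10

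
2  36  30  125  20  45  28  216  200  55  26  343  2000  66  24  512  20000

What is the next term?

78

Split by position mod 4 into 4 tracks.
Stream A: 2, 20, 200, 2000, 20000 (geometric, ×10 each step).
Stream B: 36, 45, 55, 66 (triangular numbers starting at T_8).
Stream C: 30, 28, 26, 24 (linear: a_n = 32 − 2·n).
Stream D: 125, 216, 343, 512 (consecutive cubes n³ from n = 5).
The 18th slot belongs to stream B; its 5th term is 78.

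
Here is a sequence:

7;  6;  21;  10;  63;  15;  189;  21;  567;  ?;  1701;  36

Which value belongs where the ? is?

Split by position mod 2 into 2 tracks.
Track A is 7, 21, 63, 189, 567, 1701, which is geometric, ×3 each step.
Track B is 6, 10, 15, 21, ?, 36, which is the triangular numbers T_3, T_4, ….
So the missing entry in track B is 28.

28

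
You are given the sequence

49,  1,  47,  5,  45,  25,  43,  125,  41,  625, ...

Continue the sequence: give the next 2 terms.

Taking every 2nd term gives 2 separate tracks.
Stream A is 49, 47, 45, 43, 41, which is arithmetic, step −2.
Stream B is 1, 5, 25, 125, 625, which is powers of 5.
The 11th slot belongs to stream A; its 6th term is 39.
Term 12 comes from stream B (its 6th entry): 3125.

39, 3125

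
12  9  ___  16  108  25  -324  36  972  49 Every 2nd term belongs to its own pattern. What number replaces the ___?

Positions 1, 3, 5, … form one subsequence and positions 2, 4, 6, … form another.
Track A = 12, ?, 108, -324, 972: geometric with ratio -3.
Track B = 9, 16, 25, 36, 49: consecutive squares n² from n = 3.
Filling track A at index 2 by its rule yields -36.

-36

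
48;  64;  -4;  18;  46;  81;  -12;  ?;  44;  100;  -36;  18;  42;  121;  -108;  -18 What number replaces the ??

The terms cycle through 4 interleaved subsequences.
Stream A = 48, 46, 44, 42: arithmetic, step −2.
Stream B = 64, 81, 100, 121: consecutive squares n² from n = 8.
Stream C = -4, -12, -36, -108: multiplying by 3 each time.
Stream D = 18, ?, 18, -18: oscillating between 18 and -18.
Filling stream D at index 2 by its rule yields -18.

-18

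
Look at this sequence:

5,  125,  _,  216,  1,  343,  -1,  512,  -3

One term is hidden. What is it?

Odd-indexed and even-indexed terms follow separate rules.
Track A: 5, ?, 1, -1, -3. Subtracting 2 each time.
Track B: 125, 216, 343, 512. Perfect cubes starting at 5³.
Track A's pattern makes the blank 3.

3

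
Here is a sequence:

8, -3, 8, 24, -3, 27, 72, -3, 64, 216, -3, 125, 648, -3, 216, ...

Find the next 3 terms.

1944, -3, 343

Read the sequence 3 terms at a time; column i is its own pattern.
Stream A: 8, 24, 72, 216, 648 — geometric with ratio 3.
Stream B: -3, -3, -3, -3, -3 — the constant sequence -3.
Stream C: 8, 27, 64, 125, 216 — perfect cubes starting at 2³.
Position 16 falls in stream A as its term 6, giving 1944.
Position 17 falls in stream B as its term 6, giving -3.
The 18th slot belongs to stream C; its 6th term is 343.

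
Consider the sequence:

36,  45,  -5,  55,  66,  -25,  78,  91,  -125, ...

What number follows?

105

Positions follow the repeating pattern AAB; grouping by letter gives 2 tracks.
Track A: 36, 45, 55, 66, 78, 91 (the triangular numbers T_8, T_9, …).
Track B: -5, -25, -125 (geometric with ratio 5).
Position 10 → track A, term 7 = 105.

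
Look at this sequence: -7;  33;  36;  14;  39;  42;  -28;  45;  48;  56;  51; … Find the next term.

Reading positions in blocks of 3 reveals the pattern ABB — 2 tracks woven together.
Track A: -7, 14, -28, 56 — geometric with ratio -2.
Track B: 33, 36, 39, 42, 45, 48, 51 — arithmetic with common difference +3.
The 12th slot belongs to track B; its 8th term is 54.

54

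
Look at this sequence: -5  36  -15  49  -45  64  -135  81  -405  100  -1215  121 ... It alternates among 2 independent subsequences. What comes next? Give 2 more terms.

The terms cycle through 2 interleaved subsequences.
Track A: -5, -15, -45, -135, -405, -1215. Geometric with ratio 3.
Track B: 36, 49, 64, 81, 100, 121. Perfect squares starting at 6².
Term 13 comes from track A (its 7th entry): -3645.
The 14th slot belongs to track B; its 7th term is 144.

-3645, 144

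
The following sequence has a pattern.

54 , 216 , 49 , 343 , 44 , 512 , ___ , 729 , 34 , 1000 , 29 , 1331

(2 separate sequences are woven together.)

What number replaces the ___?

39

Taking every 2nd term gives 2 separate tracks.
Track A is 54, 49, 44, ?, 34, 29, which is subtracting 5 each time.
Track B is 216, 343, 512, 729, 1000, 1331, which is the cubes 6³, 7³, 8³, ….
Filling track A at index 4 by its rule yields 39.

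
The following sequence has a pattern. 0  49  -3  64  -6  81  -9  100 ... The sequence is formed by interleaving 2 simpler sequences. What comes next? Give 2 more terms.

-12, 121

Split by position mod 2 into 2 tracks.
Track A: 0, -3, -6, -9. Arithmetic, step −3.
Track B: 49, 64, 81, 100. Consecutive squares n² from n = 7.
Position 9 falls in track A as its term 5, giving -12.
Position 10 falls in track B as its term 5, giving 121.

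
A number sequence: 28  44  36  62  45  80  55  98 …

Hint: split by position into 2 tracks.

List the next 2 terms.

66, 116

Odd-indexed and even-indexed terms follow separate rules.
Subsequence A: 28, 36, 45, 55. The triangular numbers T_7, T_8, ….
Subsequence B: 44, 62, 80, 98. Adding 18 each time.
Term 9 comes from subsequence A (its 5th entry): 66.
Position 10 → subsequence B, term 5 = 116.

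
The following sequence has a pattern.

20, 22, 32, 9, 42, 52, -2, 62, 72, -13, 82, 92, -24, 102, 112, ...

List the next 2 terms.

-35, 122

The slot pattern repeats as ABB (period 3), so there are 2 interleaved tracks.
Track A: 20, 9, -2, -13, -24 — linear: a_n = 31 − 11·n.
Track B: 22, 32, 42, 52, 62, 72, 82, 92, 102, 112 — adding 10 each time.
Term 16 comes from track A (its 6th entry): -35.
Term 17 comes from track B (its 11th entry): 122.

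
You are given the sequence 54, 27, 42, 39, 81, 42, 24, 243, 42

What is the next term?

9

Read the sequence 3 terms at a time; column i is its own pattern.
Track A is 54, 39, 24, which is linear: a_n = 69 − 15·n.
Track B is 27, 81, 243, which is successive powers of 3.
Track C is 42, 42, 42, which is constant 42.
The 10th slot belongs to track A; its 4th term is 9.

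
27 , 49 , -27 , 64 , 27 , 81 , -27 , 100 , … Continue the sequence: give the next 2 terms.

Split by position mod 2 into 2 tracks.
Stream A: 27, -27, 27, -27 — oscillating between 27 and -27.
Stream B: 49, 64, 81, 100 — perfect squares starting at 7².
Position 9 → stream A, term 5 = 27.
Position 10 → stream B, term 5 = 121.

27, 121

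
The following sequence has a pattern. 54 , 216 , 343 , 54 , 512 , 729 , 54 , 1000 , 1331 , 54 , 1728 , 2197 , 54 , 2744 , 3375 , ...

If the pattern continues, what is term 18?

Positions follow the repeating pattern ABB; grouping by letter gives 2 tracks.
Track A is 54, 54, 54, 54, 54, which is always 54.
Track B is 216, 343, 512, 729, 1000, 1331, 1728, 2197, 2744, 3375, which is perfect cubes starting at 6³.
Position 18 falls in track B as its term 12, giving 4913.

4913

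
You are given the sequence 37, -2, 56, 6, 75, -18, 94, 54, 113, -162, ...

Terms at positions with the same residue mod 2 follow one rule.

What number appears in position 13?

151

Odd-indexed and even-indexed terms follow separate rules.
Subsequence A is 37, 56, 75, 94, 113, which is linear: a_n = 18 + 19·n.
Subsequence B is -2, 6, -18, 54, -162, which is geometric with ratio -3.
Position 13 → subsequence A, term 7 = 151.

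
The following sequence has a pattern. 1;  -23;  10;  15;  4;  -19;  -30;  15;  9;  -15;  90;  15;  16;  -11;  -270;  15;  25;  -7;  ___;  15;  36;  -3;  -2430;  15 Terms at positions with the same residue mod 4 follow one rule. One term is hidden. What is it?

The terms cycle through 4 interleaved subsequences.
Track A = 1, 4, 9, 16, 25, 36: perfect squares starting at 1².
Track B = -23, -19, -15, -11, -7, -3: arithmetic with common difference +4.
Track C = 10, -30, 90, -270, ?, -2430: multiplying by -3 each time.
Track D = 15, 15, 15, 15, 15, 15: constant 15.
Track C's pattern makes the blank 810.

810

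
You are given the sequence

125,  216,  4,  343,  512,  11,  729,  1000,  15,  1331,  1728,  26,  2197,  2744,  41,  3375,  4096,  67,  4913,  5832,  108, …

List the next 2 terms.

6859, 8000

The slot pattern repeats as AAB (period 3), so there are 2 interleaved tracks.
Track A: 125, 216, 343, 512, 729, 1000, 1331, 1728, 2197, 2744, 3375, 4096, 4913, 5832 — consecutive cubes n³ from n = 5.
Track B: 4, 11, 15, 26, 41, 67, 108 — Fibonacci-style (each term is the sum of the two before it).
The 22nd slot belongs to track A; its 15th term is 6859.
Term 23 comes from track A (its 16th entry): 8000.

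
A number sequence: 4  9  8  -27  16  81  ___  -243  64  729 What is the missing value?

The terms cycle through 2 interleaved subsequences.
Stream A = 4, 8, 16, ?, 64: powers of 2.
Stream B = 9, -27, 81, -243, 729: multiplying by -3 each time.
So the missing entry in stream A is 32.

32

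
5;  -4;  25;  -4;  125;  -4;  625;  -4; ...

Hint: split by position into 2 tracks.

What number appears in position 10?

Split by position mod 2 into 2 tracks.
Subsequence A: 5, 25, 125, 625 — multiplying by 5 each time.
Subsequence B: -4, -4, -4, -4 — the constant sequence -4.
Position 10 → subsequence B, term 5 = -4.

-4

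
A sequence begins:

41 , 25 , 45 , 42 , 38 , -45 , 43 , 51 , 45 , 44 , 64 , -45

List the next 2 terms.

Split by position mod 3 into 3 tracks.
Track A: 41, 42, 43, 44. Arithmetic with common difference +1.
Track B: 25, 38, 51, 64. Linear: a_n = 12 + 13·n.
Track C: 45, -45, 45, -45. Alternating ±45.
Position 13 falls in track A as its term 5, giving 45.
Position 14 falls in track B as its term 5, giving 77.

45, 77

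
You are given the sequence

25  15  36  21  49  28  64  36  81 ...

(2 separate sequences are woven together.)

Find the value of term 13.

Odd-indexed and even-indexed terms follow separate rules.
Track A: 25, 36, 49, 64, 81. Perfect squares starting at 5².
Track B: 15, 21, 28, 36. The triangular numbers T_5, T_6, ….
Term 13 comes from track A (its 7th entry): 121.

121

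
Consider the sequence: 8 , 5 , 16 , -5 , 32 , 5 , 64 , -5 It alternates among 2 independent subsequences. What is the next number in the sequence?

128

Split by position mod 2 into 2 tracks.
Track A: 8, 16, 32, 64 — geometric with ratio 2.
Track B: 5, -5, 5, -5 — oscillating between 5 and -5.
Position 9 → track A, term 5 = 128.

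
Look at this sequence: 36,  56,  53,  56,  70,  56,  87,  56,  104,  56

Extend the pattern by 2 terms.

121, 56

Positions 1, 3, 5, … form one subsequence and positions 2, 4, 6, … form another.
Stream A: 36, 53, 70, 87, 104. Arithmetic, step +17.
Stream B: 56, 56, 56, 56, 56. The constant sequence 56.
Term 11 comes from stream A (its 6th entry): 121.
Term 12 comes from stream B (its 6th entry): 56.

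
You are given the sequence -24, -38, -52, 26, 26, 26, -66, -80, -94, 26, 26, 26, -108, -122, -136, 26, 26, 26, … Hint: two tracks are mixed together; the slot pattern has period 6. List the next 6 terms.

Reading positions in blocks of 6 reveals the pattern AAABBB — 2 tracks woven together.
Stream A: -24, -38, -52, -66, -80, -94, -108, -122, -136. Subtracting 14 each time.
Stream B: 26, 26, 26, 26, 26, 26, 26, 26, 26. Constant 26.
The 19th slot belongs to stream A; its 10th term is -150.
Term 20 comes from stream A (its 11th entry): -164.
Term 21 comes from stream A (its 12th entry): -178.
Position 22 falls in stream B as its term 10, giving 26.
The 23rd slot belongs to stream B; its 11th term is 26.
Position 24 falls in stream B as its term 12, giving 26.

-150, -164, -178, 26, 26, 26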